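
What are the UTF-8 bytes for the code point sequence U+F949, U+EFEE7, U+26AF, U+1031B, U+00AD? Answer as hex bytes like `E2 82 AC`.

U+F949: 3-byte form → EF A5 89.
U+EFEE7: 4-byte form → F3 AF BB A7.
U+26AF: 3-byte form → E2 9A AF.
U+1031B: 4-byte form → F0 90 8C 9B.
U+00AD: 2-byte form → C2 AD.
Concatenated (16 bytes): EF A5 89 F3 AF BB A7 E2 9A AF F0 90 8C 9B C2 AD.

EF A5 89 F3 AF BB A7 E2 9A AF F0 90 8C 9B C2 AD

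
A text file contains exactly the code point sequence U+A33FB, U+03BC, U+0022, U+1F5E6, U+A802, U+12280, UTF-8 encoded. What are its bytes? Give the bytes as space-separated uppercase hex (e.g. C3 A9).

U+A33FB: 4-byte form → F2 A3 8F BB.
U+03BC: 2-byte form → CE BC.
U+0022: 1-byte form → 22.
U+1F5E6: 4-byte form → F0 9F 97 A6.
U+A802: 3-byte form → EA A0 82.
U+12280: 4-byte form → F0 92 8A 80.
Concatenated (18 bytes): F2 A3 8F BB CE BC 22 F0 9F 97 A6 EA A0 82 F0 92 8A 80.

F2 A3 8F BB CE BC 22 F0 9F 97 A6 EA A0 82 F0 92 8A 80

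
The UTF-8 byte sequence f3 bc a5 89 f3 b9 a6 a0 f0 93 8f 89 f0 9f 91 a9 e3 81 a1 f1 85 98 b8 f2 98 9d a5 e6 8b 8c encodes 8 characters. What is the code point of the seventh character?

U+98765

Offset 0: leading byte 0xF3 = 11110011 → 4-byte char #1 = F3 BC A5 89.
Offset 4: leading byte 0xF3 = 11110011 → 4-byte char #2 = F3 B9 A6 A0.
Offset 8: leading byte 0xF0 = 11110000 → 4-byte char #3 = F0 93 8F 89.
Offset 12: leading byte 0xF0 = 11110000 → 4-byte char #4 = F0 9F 91 A9.
Offset 16: leading byte 0xE3 = 11100011 → 3-byte char #5 = E3 81 A1.
Offset 19: leading byte 0xF1 = 11110001 → 4-byte char #6 = F1 85 98 B8.
Offset 23: leading byte 0xF2 = 11110010 → 4-byte char #7 = F2 98 9D A5.
Leading byte 0xF2 = 11110010 matches 11110xxx → 4-byte sequence.
Byte 1: 0xF2 = 11110010, payload 010 (3 bits).
Byte 2: 0x98 = 10011000 (10xxxxxx ✓), payload 011000.
Byte 3: 0x9D = 10011101 (10xxxxxx ✓), payload 011101.
Byte 4: 0xA5 = 10100101 (10xxxxxx ✓), payload 100101.
Concatenate: 010011000011101100101 = 0x98765 (21 bits → U+98765).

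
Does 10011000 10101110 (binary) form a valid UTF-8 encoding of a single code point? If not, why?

Byte 0x98 = 10011000 has the form 10xxxxxx — a continuation byte — but there is no preceding leading byte.

invalid (continuation byte with no leading byte)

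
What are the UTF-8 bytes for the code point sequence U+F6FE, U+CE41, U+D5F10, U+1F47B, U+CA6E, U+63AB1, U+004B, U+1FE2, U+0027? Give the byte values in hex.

U+F6FE: 3-byte form → EF 9B BE.
U+CE41: 3-byte form → EC B9 81.
U+D5F10: 4-byte form → F3 95 BC 90.
U+1F47B: 4-byte form → F0 9F 91 BB.
U+CA6E: 3-byte form → EC A9 AE.
U+63AB1: 4-byte form → F1 A3 AA B1.
U+004B: 1-byte form → 4B.
U+1FE2: 3-byte form → E1 BF A2.
U+0027: 1-byte form → 27.
Concatenated (26 bytes): EF 9B BE EC B9 81 F3 95 BC 90 F0 9F 91 BB EC A9 AE F1 A3 AA B1 4B E1 BF A2 27.

EF 9B BE EC B9 81 F3 95 BC 90 F0 9F 91 BB EC A9 AE F1 A3 AA B1 4B E1 BF A2 27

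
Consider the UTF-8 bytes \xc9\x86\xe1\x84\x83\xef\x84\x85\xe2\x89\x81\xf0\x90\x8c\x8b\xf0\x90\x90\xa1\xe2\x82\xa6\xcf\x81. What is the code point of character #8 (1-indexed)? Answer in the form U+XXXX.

U+03C1

Offset 0: leading byte 0xC9 = 11001001 → 2-byte char #1 = C9 86.
Offset 2: leading byte 0xE1 = 11100001 → 3-byte char #2 = E1 84 83.
Offset 5: leading byte 0xEF = 11101111 → 3-byte char #3 = EF 84 85.
Offset 8: leading byte 0xE2 = 11100010 → 3-byte char #4 = E2 89 81.
Offset 11: leading byte 0xF0 = 11110000 → 4-byte char #5 = F0 90 8C 8B.
Offset 15: leading byte 0xF0 = 11110000 → 4-byte char #6 = F0 90 90 A1.
Offset 19: leading byte 0xE2 = 11100010 → 3-byte char #7 = E2 82 A6.
Offset 22: leading byte 0xCF = 11001111 → 2-byte char #8 = CF 81.
Leading byte 0xCF = 11001111 matches 110xxxxx → 2-byte sequence.
Byte 1: 0xCF = 11001111, payload 01111 (5 bits).
Byte 2: 0x81 = 10000001 (10xxxxxx ✓), payload 000001.
Concatenate: 01111000001 = 0x3C1 (11 bits → U+03C1).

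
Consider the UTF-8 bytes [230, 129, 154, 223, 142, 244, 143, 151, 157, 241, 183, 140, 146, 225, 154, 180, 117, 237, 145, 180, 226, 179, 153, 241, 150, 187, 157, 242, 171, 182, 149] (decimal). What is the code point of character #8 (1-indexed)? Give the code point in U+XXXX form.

Offset 0: leading byte 0xE6 = 11100110 → 3-byte char #1 = E6 81 9A.
Offset 3: leading byte 0xDF = 11011111 → 2-byte char #2 = DF 8E.
Offset 5: leading byte 0xF4 = 11110100 → 4-byte char #3 = F4 8F 97 9D.
Offset 9: leading byte 0xF1 = 11110001 → 4-byte char #4 = F1 B7 8C 92.
Offset 13: leading byte 0xE1 = 11100001 → 3-byte char #5 = E1 9A B4.
Offset 16: leading byte 0x75 = 01110101 → 1-byte char #6 = 75.
Offset 17: leading byte 0xED = 11101101 → 3-byte char #7 = ED 91 B4.
Offset 20: leading byte 0xE2 = 11100010 → 3-byte char #8 = E2 B3 99.
Leading byte 0xE2 = 11100010 matches 1110xxxx → 3-byte sequence.
Byte 1: 0xE2 = 11100010, payload 0010 (4 bits).
Byte 2: 0xB3 = 10110011 (10xxxxxx ✓), payload 110011.
Byte 3: 0x99 = 10011001 (10xxxxxx ✓), payload 011001.
Concatenate: 0010110011011001 = 0x2CD9 (16 bits → U+2CD9).

U+2CD9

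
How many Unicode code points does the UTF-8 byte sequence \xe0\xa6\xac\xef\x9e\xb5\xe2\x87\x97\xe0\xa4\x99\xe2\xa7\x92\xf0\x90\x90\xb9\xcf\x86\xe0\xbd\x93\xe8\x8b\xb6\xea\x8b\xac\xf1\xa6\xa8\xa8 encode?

Byte at offset 0: 0xE0 = 11100000 → 3-byte char (#1). Advance 3.
Byte at offset 3: 0xEF = 11101111 → 3-byte char (#2). Advance 3.
Byte at offset 6: 0xE2 = 11100010 → 3-byte char (#3). Advance 3.
Byte at offset 9: 0xE0 = 11100000 → 3-byte char (#4). Advance 3.
Byte at offset 12: 0xE2 = 11100010 → 3-byte char (#5). Advance 3.
Byte at offset 15: 0xF0 = 11110000 → 4-byte char (#6). Advance 4.
Byte at offset 19: 0xCF = 11001111 → 2-byte char (#7). Advance 2.
Byte at offset 21: 0xE0 = 11100000 → 3-byte char (#8). Advance 3.
Byte at offset 24: 0xE8 = 11101000 → 3-byte char (#9). Advance 3.
Byte at offset 27: 0xEA = 11101010 → 3-byte char (#10). Advance 3.
Byte at offset 30: 0xF1 = 11110001 → 4-byte char (#11). Advance 4.
Reached end at offset 34 after 11 code points.

11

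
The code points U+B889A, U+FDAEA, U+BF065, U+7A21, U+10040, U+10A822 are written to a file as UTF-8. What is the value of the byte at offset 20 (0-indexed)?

U+B889A → 4-byte form F2 B8 A2 9A at offsets 0–3.
U+FDAEA → 4-byte form F3 BD AB AA at offsets 4–7.
U+BF065 → 4-byte form F2 BF 81 A5 at offsets 8–11.
U+7A21 → 3-byte form E7 A8 A1 at offsets 12–14.
U+10040 → 4-byte form F0 90 81 80 at offsets 15–18.
U+10A822 → 4-byte form F4 8A A0 A2 at offsets 19–22.
Offset 20 falls in char 6's range; it's byte 2 of F4 8A A0 A2 = 0x8A.

0x8A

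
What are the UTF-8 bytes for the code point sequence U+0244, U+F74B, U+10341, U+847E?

C9 84 EF 9D 8B F0 90 8D 81 E8 91 BE

U+0244: 2-byte form → C9 84.
U+F74B: 3-byte form → EF 9D 8B.
U+10341: 4-byte form → F0 90 8D 81.
U+847E: 3-byte form → E8 91 BE.
Concatenated (12 bytes): C9 84 EF 9D 8B F0 90 8D 81 E8 91 BE.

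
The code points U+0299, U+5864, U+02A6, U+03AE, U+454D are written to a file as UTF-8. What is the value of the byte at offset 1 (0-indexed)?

0x99

U+0299 → 2-byte form CA 99 at offsets 0–1.
Offset 1 falls in char 1's range; it's byte 2 of CA 99 = 0x99.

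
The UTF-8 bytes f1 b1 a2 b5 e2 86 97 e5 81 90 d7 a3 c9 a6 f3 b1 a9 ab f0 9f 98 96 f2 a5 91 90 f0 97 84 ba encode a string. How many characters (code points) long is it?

9

Byte at offset 0: 0xF1 = 11110001 → 4-byte char (#1). Advance 4.
Byte at offset 4: 0xE2 = 11100010 → 3-byte char (#2). Advance 3.
Byte at offset 7: 0xE5 = 11100101 → 3-byte char (#3). Advance 3.
Byte at offset 10: 0xD7 = 11010111 → 2-byte char (#4). Advance 2.
Byte at offset 12: 0xC9 = 11001001 → 2-byte char (#5). Advance 2.
Byte at offset 14: 0xF3 = 11110011 → 4-byte char (#6). Advance 4.
Byte at offset 18: 0xF0 = 11110000 → 4-byte char (#7). Advance 4.
Byte at offset 22: 0xF2 = 11110010 → 4-byte char (#8). Advance 4.
Byte at offset 26: 0xF0 = 11110000 → 4-byte char (#9). Advance 4.
Reached end at offset 30 after 9 code points.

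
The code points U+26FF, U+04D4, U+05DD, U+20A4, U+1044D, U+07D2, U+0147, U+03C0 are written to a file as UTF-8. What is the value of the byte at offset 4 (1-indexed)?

1-indexed offset 4 is 0-indexed offset 3.
U+26FF → 3-byte form E2 9B BF at offsets 0–2.
U+04D4 → 2-byte form D3 94 at offsets 3–4.
Offset 3 falls in char 2's range; it's byte 1 of D3 94 = 0xD3.

0xD3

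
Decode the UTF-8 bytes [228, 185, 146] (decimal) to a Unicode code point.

Leading byte 0xE4 = 11100100 matches 1110xxxx → 3-byte sequence.
Byte 1: 0xE4 = 11100100, payload 0100 (4 bits).
Byte 2: 0xB9 = 10111001 (10xxxxxx ✓), payload 111001.
Byte 3: 0x92 = 10010010 (10xxxxxx ✓), payload 010010.
Concatenate: 0100111001010010 = 0x4E52 (16 bits → U+4E52).

U+4E52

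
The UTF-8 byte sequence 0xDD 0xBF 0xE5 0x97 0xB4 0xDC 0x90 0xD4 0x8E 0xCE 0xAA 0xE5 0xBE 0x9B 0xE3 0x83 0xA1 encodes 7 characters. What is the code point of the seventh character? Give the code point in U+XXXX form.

Offset 0: leading byte 0xDD = 11011101 → 2-byte char #1 = DD BF.
Offset 2: leading byte 0xE5 = 11100101 → 3-byte char #2 = E5 97 B4.
Offset 5: leading byte 0xDC = 11011100 → 2-byte char #3 = DC 90.
Offset 7: leading byte 0xD4 = 11010100 → 2-byte char #4 = D4 8E.
Offset 9: leading byte 0xCE = 11001110 → 2-byte char #5 = CE AA.
Offset 11: leading byte 0xE5 = 11100101 → 3-byte char #6 = E5 BE 9B.
Offset 14: leading byte 0xE3 = 11100011 → 3-byte char #7 = E3 83 A1.
Leading byte 0xE3 = 11100011 matches 1110xxxx → 3-byte sequence.
Byte 1: 0xE3 = 11100011, payload 0011 (4 bits).
Byte 2: 0x83 = 10000011 (10xxxxxx ✓), payload 000011.
Byte 3: 0xA1 = 10100001 (10xxxxxx ✓), payload 100001.
Concatenate: 0011000011100001 = 0x30E1 (16 bits → U+30E1).

U+30E1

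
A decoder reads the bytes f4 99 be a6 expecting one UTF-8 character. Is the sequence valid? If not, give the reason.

Leading byte 0xF4 = 11110100 → 4-byte form.
Payload = 0x119FA6, which exceeds U+10FFFF, the maximum Unicode code point. (Leading bytes F5–FF, or F4 followed by ≥ 0x90, are invalid.)

invalid (encodes a value above U+10FFFF)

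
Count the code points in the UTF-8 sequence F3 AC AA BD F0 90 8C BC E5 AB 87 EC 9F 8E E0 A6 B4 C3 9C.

6

Byte at offset 0: 0xF3 = 11110011 → 4-byte char (#1). Advance 4.
Byte at offset 4: 0xF0 = 11110000 → 4-byte char (#2). Advance 4.
Byte at offset 8: 0xE5 = 11100101 → 3-byte char (#3). Advance 3.
Byte at offset 11: 0xEC = 11101100 → 3-byte char (#4). Advance 3.
Byte at offset 14: 0xE0 = 11100000 → 3-byte char (#5). Advance 3.
Byte at offset 17: 0xC3 = 11000011 → 2-byte char (#6). Advance 2.
Reached end at offset 19 after 6 code points.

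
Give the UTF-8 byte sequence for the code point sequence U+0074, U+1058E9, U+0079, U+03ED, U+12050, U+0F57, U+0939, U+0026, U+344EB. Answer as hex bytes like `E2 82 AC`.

74 F4 85 A3 A9 79 CF AD F0 92 81 90 E0 BD 97 E0 A4 B9 26 F0 B4 93 AB

U+0074: 1-byte form → 74.
U+1058E9: 4-byte form → F4 85 A3 A9.
U+0079: 1-byte form → 79.
U+03ED: 2-byte form → CF AD.
U+12050: 4-byte form → F0 92 81 90.
U+0F57: 3-byte form → E0 BD 97.
U+0939: 3-byte form → E0 A4 B9.
U+0026: 1-byte form → 26.
U+344EB: 4-byte form → F0 B4 93 AB.
Concatenated (23 bytes): 74 F4 85 A3 A9 79 CF AD F0 92 81 90 E0 BD 97 E0 A4 B9 26 F0 B4 93 AB.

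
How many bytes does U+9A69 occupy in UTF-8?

3

U+9A69 = 0x9A69. UTF-8 uses 1 byte below 0x80, 2 below 0x800, 3 below 0x10000, 4 up to 0x10FFFF. 0x9A69 is in U+0800–U+FFFF → 3 bytes.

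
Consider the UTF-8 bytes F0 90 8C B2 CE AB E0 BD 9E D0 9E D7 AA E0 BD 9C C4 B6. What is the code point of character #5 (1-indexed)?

U+05EA

Offset 0: leading byte 0xF0 = 11110000 → 4-byte char #1 = F0 90 8C B2.
Offset 4: leading byte 0xCE = 11001110 → 2-byte char #2 = CE AB.
Offset 6: leading byte 0xE0 = 11100000 → 3-byte char #3 = E0 BD 9E.
Offset 9: leading byte 0xD0 = 11010000 → 2-byte char #4 = D0 9E.
Offset 11: leading byte 0xD7 = 11010111 → 2-byte char #5 = D7 AA.
Leading byte 0xD7 = 11010111 matches 110xxxxx → 2-byte sequence.
Byte 1: 0xD7 = 11010111, payload 10111 (5 bits).
Byte 2: 0xAA = 10101010 (10xxxxxx ✓), payload 101010.
Concatenate: 10111101010 = 0x5EA (11 bits → U+05EA).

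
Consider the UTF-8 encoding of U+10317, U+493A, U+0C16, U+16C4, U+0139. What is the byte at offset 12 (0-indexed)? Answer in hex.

0x84

U+10317 → 4-byte form F0 90 8C 97 at offsets 0–3.
U+493A → 3-byte form E4 A4 BA at offsets 4–6.
U+0C16 → 3-byte form E0 B0 96 at offsets 7–9.
U+16C4 → 3-byte form E1 9B 84 at offsets 10–12.
Offset 12 falls in char 4's range; it's byte 3 of E1 9B 84 = 0x84.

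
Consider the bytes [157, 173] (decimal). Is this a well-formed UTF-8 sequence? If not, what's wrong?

invalid (continuation byte with no leading byte)

Byte 0x9D = 10011101 has the form 10xxxxxx — a continuation byte — but there is no preceding leading byte.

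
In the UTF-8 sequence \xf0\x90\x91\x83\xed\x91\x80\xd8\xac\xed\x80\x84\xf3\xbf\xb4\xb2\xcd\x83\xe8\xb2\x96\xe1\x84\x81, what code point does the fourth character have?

Offset 0: leading byte 0xF0 = 11110000 → 4-byte char #1 = F0 90 91 83.
Offset 4: leading byte 0xED = 11101101 → 3-byte char #2 = ED 91 80.
Offset 7: leading byte 0xD8 = 11011000 → 2-byte char #3 = D8 AC.
Offset 9: leading byte 0xED = 11101101 → 3-byte char #4 = ED 80 84.
Leading byte 0xED = 11101101 matches 1110xxxx → 3-byte sequence.
Byte 1: 0xED = 11101101, payload 1101 (4 bits).
Byte 2: 0x80 = 10000000 (10xxxxxx ✓), payload 000000.
Byte 3: 0x84 = 10000100 (10xxxxxx ✓), payload 000100.
Concatenate: 1101000000000100 = 0xD004 (16 bits → U+D004).

U+D004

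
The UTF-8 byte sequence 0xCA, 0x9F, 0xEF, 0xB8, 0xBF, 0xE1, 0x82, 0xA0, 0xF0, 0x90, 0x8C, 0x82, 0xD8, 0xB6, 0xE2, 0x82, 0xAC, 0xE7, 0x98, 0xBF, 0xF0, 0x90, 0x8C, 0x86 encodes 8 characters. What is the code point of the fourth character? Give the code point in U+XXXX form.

U+10302

Offset 0: leading byte 0xCA = 11001010 → 2-byte char #1 = CA 9F.
Offset 2: leading byte 0xEF = 11101111 → 3-byte char #2 = EF B8 BF.
Offset 5: leading byte 0xE1 = 11100001 → 3-byte char #3 = E1 82 A0.
Offset 8: leading byte 0xF0 = 11110000 → 4-byte char #4 = F0 90 8C 82.
Leading byte 0xF0 = 11110000 matches 11110xxx → 4-byte sequence.
Byte 1: 0xF0 = 11110000, payload 000 (3 bits).
Byte 2: 0x90 = 10010000 (10xxxxxx ✓), payload 010000.
Byte 3: 0x8C = 10001100 (10xxxxxx ✓), payload 001100.
Byte 4: 0x82 = 10000010 (10xxxxxx ✓), payload 000010.
Concatenate: 000010000001100000010 = 0x10302 (21 bits → U+10302).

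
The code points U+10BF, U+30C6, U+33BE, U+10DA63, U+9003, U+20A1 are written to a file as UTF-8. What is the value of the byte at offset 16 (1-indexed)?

0x83

1-indexed offset 16 is 0-indexed offset 15.
U+10BF → 3-byte form E1 82 BF at offsets 0–2.
U+30C6 → 3-byte form E3 83 86 at offsets 3–5.
U+33BE → 3-byte form E3 8E BE at offsets 6–8.
U+10DA63 → 4-byte form F4 8D A9 A3 at offsets 9–12.
U+9003 → 3-byte form E9 80 83 at offsets 13–15.
Offset 15 falls in char 5's range; it's byte 3 of E9 80 83 = 0x83.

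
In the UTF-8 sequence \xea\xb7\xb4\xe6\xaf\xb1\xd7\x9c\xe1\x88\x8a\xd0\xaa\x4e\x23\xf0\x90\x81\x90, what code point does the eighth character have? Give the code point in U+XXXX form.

Offset 0: leading byte 0xEA = 11101010 → 3-byte char #1 = EA B7 B4.
Offset 3: leading byte 0xE6 = 11100110 → 3-byte char #2 = E6 AF B1.
Offset 6: leading byte 0xD7 = 11010111 → 2-byte char #3 = D7 9C.
Offset 8: leading byte 0xE1 = 11100001 → 3-byte char #4 = E1 88 8A.
Offset 11: leading byte 0xD0 = 11010000 → 2-byte char #5 = D0 AA.
Offset 13: leading byte 0x4E = 01001110 → 1-byte char #6 = 4E.
Offset 14: leading byte 0x23 = 00100011 → 1-byte char #7 = 23.
Offset 15: leading byte 0xF0 = 11110000 → 4-byte char #8 = F0 90 81 90.
Leading byte 0xF0 = 11110000 matches 11110xxx → 4-byte sequence.
Byte 1: 0xF0 = 11110000, payload 000 (3 bits).
Byte 2: 0x90 = 10010000 (10xxxxxx ✓), payload 010000.
Byte 3: 0x81 = 10000001 (10xxxxxx ✓), payload 000001.
Byte 4: 0x90 = 10010000 (10xxxxxx ✓), payload 010000.
Concatenate: 000010000000001010000 = 0x10050 (21 bits → U+10050).

U+10050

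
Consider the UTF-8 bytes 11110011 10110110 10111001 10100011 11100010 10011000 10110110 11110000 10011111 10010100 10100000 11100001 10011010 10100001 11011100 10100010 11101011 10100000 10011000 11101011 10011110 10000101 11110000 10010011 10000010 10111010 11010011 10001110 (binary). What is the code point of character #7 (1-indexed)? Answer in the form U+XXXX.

Offset 0: leading byte 0xF3 = 11110011 → 4-byte char #1 = F3 B6 B9 A3.
Offset 4: leading byte 0xE2 = 11100010 → 3-byte char #2 = E2 98 B6.
Offset 7: leading byte 0xF0 = 11110000 → 4-byte char #3 = F0 9F 94 A0.
Offset 11: leading byte 0xE1 = 11100001 → 3-byte char #4 = E1 9A A1.
Offset 14: leading byte 0xDC = 11011100 → 2-byte char #5 = DC A2.
Offset 16: leading byte 0xEB = 11101011 → 3-byte char #6 = EB A0 98.
Offset 19: leading byte 0xEB = 11101011 → 3-byte char #7 = EB 9E 85.
Leading byte 0xEB = 11101011 matches 1110xxxx → 3-byte sequence.
Byte 1: 0xEB = 11101011, payload 1011 (4 bits).
Byte 2: 0x9E = 10011110 (10xxxxxx ✓), payload 011110.
Byte 3: 0x85 = 10000101 (10xxxxxx ✓), payload 000101.
Concatenate: 1011011110000101 = 0xB785 (16 bits → U+B785).

U+B785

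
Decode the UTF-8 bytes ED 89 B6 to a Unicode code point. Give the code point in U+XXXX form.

U+D276

Leading byte 0xED = 11101101 matches 1110xxxx → 3-byte sequence.
Byte 1: 0xED = 11101101, payload 1101 (4 bits).
Byte 2: 0x89 = 10001001 (10xxxxxx ✓), payload 001001.
Byte 3: 0xB6 = 10110110 (10xxxxxx ✓), payload 110110.
Concatenate: 1101001001110110 = 0xD276 (16 bits → U+D276).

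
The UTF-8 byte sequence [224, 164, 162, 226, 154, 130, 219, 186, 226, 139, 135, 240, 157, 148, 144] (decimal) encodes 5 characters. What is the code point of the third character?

Offset 0: leading byte 0xE0 = 11100000 → 3-byte char #1 = E0 A4 A2.
Offset 3: leading byte 0xE2 = 11100010 → 3-byte char #2 = E2 9A 82.
Offset 6: leading byte 0xDB = 11011011 → 2-byte char #3 = DB BA.
Leading byte 0xDB = 11011011 matches 110xxxxx → 2-byte sequence.
Byte 1: 0xDB = 11011011, payload 11011 (5 bits).
Byte 2: 0xBA = 10111010 (10xxxxxx ✓), payload 111010.
Concatenate: 11011111010 = 0x6FA (11 bits → U+06FA).

U+06FA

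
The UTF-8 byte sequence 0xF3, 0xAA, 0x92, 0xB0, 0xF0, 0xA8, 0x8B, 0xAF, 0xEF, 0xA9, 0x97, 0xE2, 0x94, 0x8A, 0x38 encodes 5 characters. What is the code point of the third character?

U+FA57

Offset 0: leading byte 0xF3 = 11110011 → 4-byte char #1 = F3 AA 92 B0.
Offset 4: leading byte 0xF0 = 11110000 → 4-byte char #2 = F0 A8 8B AF.
Offset 8: leading byte 0xEF = 11101111 → 3-byte char #3 = EF A9 97.
Leading byte 0xEF = 11101111 matches 1110xxxx → 3-byte sequence.
Byte 1: 0xEF = 11101111, payload 1111 (4 bits).
Byte 2: 0xA9 = 10101001 (10xxxxxx ✓), payload 101001.
Byte 3: 0x97 = 10010111 (10xxxxxx ✓), payload 010111.
Concatenate: 1111101001010111 = 0xFA57 (16 bits → U+FA57).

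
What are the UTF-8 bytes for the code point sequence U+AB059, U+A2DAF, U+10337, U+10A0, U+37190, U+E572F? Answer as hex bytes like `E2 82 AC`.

F2 AB 81 99 F2 A2 B6 AF F0 90 8C B7 E1 82 A0 F0 B7 86 90 F3 A5 9C AF

U+AB059: 4-byte form → F2 AB 81 99.
U+A2DAF: 4-byte form → F2 A2 B6 AF.
U+10337: 4-byte form → F0 90 8C B7.
U+10A0: 3-byte form → E1 82 A0.
U+37190: 4-byte form → F0 B7 86 90.
U+E572F: 4-byte form → F3 A5 9C AF.
Concatenated (23 bytes): F2 AB 81 99 F2 A2 B6 AF F0 90 8C B7 E1 82 A0 F0 B7 86 90 F3 A5 9C AF.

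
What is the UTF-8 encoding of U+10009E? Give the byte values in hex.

U+10009E = 0x10009E = 1048734 decimal. In range U+10000–U+10FFFF → 4-byte form: 11110xxx 10xxxxxx 10xxxxxx 10xxxxxx.
Binary (21 bits): 100000000000010011110.
Split 3+6+6+6: 100 | 000000 | 000010 | 011110.
Byte 1: 11110100 = 0xF4.
Byte 2: 10000000 = 0x80.
Byte 3: 10000010 = 0x82.
Byte 4: 10011110 = 0x9E.

F4 80 82 9E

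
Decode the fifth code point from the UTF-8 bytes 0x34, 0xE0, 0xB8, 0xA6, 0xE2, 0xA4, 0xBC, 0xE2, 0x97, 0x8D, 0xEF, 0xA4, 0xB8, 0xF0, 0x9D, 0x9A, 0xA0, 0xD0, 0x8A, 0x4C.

U+F938

Offset 0: leading byte 0x34 = 00110100 → 1-byte char #1 = 34.
Offset 1: leading byte 0xE0 = 11100000 → 3-byte char #2 = E0 B8 A6.
Offset 4: leading byte 0xE2 = 11100010 → 3-byte char #3 = E2 A4 BC.
Offset 7: leading byte 0xE2 = 11100010 → 3-byte char #4 = E2 97 8D.
Offset 10: leading byte 0xEF = 11101111 → 3-byte char #5 = EF A4 B8.
Leading byte 0xEF = 11101111 matches 1110xxxx → 3-byte sequence.
Byte 1: 0xEF = 11101111, payload 1111 (4 bits).
Byte 2: 0xA4 = 10100100 (10xxxxxx ✓), payload 100100.
Byte 3: 0xB8 = 10111000 (10xxxxxx ✓), payload 111000.
Concatenate: 1111100100111000 = 0xF938 (16 bits → U+F938).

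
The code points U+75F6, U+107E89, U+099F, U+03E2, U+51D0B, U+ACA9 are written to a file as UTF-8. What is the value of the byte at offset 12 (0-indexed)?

0xF1

U+75F6 → 3-byte form E7 97 B6 at offsets 0–2.
U+107E89 → 4-byte form F4 87 BA 89 at offsets 3–6.
U+099F → 3-byte form E0 A6 9F at offsets 7–9.
U+03E2 → 2-byte form CF A2 at offsets 10–11.
U+51D0B → 4-byte form F1 91 B4 8B at offsets 12–15.
Offset 12 falls in char 5's range; it's byte 1 of F1 91 B4 8B = 0xF1.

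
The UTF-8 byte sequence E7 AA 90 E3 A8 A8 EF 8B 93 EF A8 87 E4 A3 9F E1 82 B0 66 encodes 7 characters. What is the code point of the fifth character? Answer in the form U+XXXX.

Offset 0: leading byte 0xE7 = 11100111 → 3-byte char #1 = E7 AA 90.
Offset 3: leading byte 0xE3 = 11100011 → 3-byte char #2 = E3 A8 A8.
Offset 6: leading byte 0xEF = 11101111 → 3-byte char #3 = EF 8B 93.
Offset 9: leading byte 0xEF = 11101111 → 3-byte char #4 = EF A8 87.
Offset 12: leading byte 0xE4 = 11100100 → 3-byte char #5 = E4 A3 9F.
Leading byte 0xE4 = 11100100 matches 1110xxxx → 3-byte sequence.
Byte 1: 0xE4 = 11100100, payload 0100 (4 bits).
Byte 2: 0xA3 = 10100011 (10xxxxxx ✓), payload 100011.
Byte 3: 0x9F = 10011111 (10xxxxxx ✓), payload 011111.
Concatenate: 0100100011011111 = 0x48DF (16 bits → U+48DF).

U+48DF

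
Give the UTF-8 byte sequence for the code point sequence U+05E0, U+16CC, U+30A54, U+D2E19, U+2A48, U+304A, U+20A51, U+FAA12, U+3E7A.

D7 A0 E1 9B 8C F0 B0 A9 94 F3 92 B8 99 E2 A9 88 E3 81 8A F0 A0 A9 91 F3 BA A8 92 E3 B9 BA

U+05E0: 2-byte form → D7 A0.
U+16CC: 3-byte form → E1 9B 8C.
U+30A54: 4-byte form → F0 B0 A9 94.
U+D2E19: 4-byte form → F3 92 B8 99.
U+2A48: 3-byte form → E2 A9 88.
U+304A: 3-byte form → E3 81 8A.
U+20A51: 4-byte form → F0 A0 A9 91.
U+FAA12: 4-byte form → F3 BA A8 92.
U+3E7A: 3-byte form → E3 B9 BA.
Concatenated (30 bytes): D7 A0 E1 9B 8C F0 B0 A9 94 F3 92 B8 99 E2 A9 88 E3 81 8A F0 A0 A9 91 F3 BA A8 92 E3 B9 BA.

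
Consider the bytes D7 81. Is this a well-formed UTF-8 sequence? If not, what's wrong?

valid

Leading byte 0xD7 = 11010111 → 2-byte form.
Continuation bytes 0x81=10000001 all match 10xxxxxx.
Decoded value 0x5C1 is ≥ 0x80 (shortest form) and not a surrogate.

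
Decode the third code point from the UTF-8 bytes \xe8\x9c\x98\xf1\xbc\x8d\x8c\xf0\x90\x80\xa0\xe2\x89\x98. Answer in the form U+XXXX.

Offset 0: leading byte 0xE8 = 11101000 → 3-byte char #1 = E8 9C 98.
Offset 3: leading byte 0xF1 = 11110001 → 4-byte char #2 = F1 BC 8D 8C.
Offset 7: leading byte 0xF0 = 11110000 → 4-byte char #3 = F0 90 80 A0.
Leading byte 0xF0 = 11110000 matches 11110xxx → 4-byte sequence.
Byte 1: 0xF0 = 11110000, payload 000 (3 bits).
Byte 2: 0x90 = 10010000 (10xxxxxx ✓), payload 010000.
Byte 3: 0x80 = 10000000 (10xxxxxx ✓), payload 000000.
Byte 4: 0xA0 = 10100000 (10xxxxxx ✓), payload 100000.
Concatenate: 000010000000000100000 = 0x10020 (21 bits → U+10020).

U+10020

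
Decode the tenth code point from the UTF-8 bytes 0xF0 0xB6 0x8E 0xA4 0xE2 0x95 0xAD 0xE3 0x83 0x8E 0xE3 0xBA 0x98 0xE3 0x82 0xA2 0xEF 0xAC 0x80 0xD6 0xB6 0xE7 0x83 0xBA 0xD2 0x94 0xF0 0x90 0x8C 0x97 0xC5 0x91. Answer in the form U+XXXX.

Offset 0: leading byte 0xF0 = 11110000 → 4-byte char #1 = F0 B6 8E A4.
Offset 4: leading byte 0xE2 = 11100010 → 3-byte char #2 = E2 95 AD.
Offset 7: leading byte 0xE3 = 11100011 → 3-byte char #3 = E3 83 8E.
Offset 10: leading byte 0xE3 = 11100011 → 3-byte char #4 = E3 BA 98.
Offset 13: leading byte 0xE3 = 11100011 → 3-byte char #5 = E3 82 A2.
Offset 16: leading byte 0xEF = 11101111 → 3-byte char #6 = EF AC 80.
Offset 19: leading byte 0xD6 = 11010110 → 2-byte char #7 = D6 B6.
Offset 21: leading byte 0xE7 = 11100111 → 3-byte char #8 = E7 83 BA.
Offset 24: leading byte 0xD2 = 11010010 → 2-byte char #9 = D2 94.
Offset 26: leading byte 0xF0 = 11110000 → 4-byte char #10 = F0 90 8C 97.
Leading byte 0xF0 = 11110000 matches 11110xxx → 4-byte sequence.
Byte 1: 0xF0 = 11110000, payload 000 (3 bits).
Byte 2: 0x90 = 10010000 (10xxxxxx ✓), payload 010000.
Byte 3: 0x8C = 10001100 (10xxxxxx ✓), payload 001100.
Byte 4: 0x97 = 10010111 (10xxxxxx ✓), payload 010111.
Concatenate: 000010000001100010111 = 0x10317 (21 bits → U+10317).

U+10317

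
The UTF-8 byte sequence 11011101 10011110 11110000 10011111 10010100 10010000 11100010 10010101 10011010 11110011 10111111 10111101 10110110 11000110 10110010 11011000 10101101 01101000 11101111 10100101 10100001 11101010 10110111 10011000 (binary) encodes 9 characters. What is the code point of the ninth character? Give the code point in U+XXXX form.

Offset 0: leading byte 0xDD = 11011101 → 2-byte char #1 = DD 9E.
Offset 2: leading byte 0xF0 = 11110000 → 4-byte char #2 = F0 9F 94 90.
Offset 6: leading byte 0xE2 = 11100010 → 3-byte char #3 = E2 95 9A.
Offset 9: leading byte 0xF3 = 11110011 → 4-byte char #4 = F3 BF BD B6.
Offset 13: leading byte 0xC6 = 11000110 → 2-byte char #5 = C6 B2.
Offset 15: leading byte 0xD8 = 11011000 → 2-byte char #6 = D8 AD.
Offset 17: leading byte 0x68 = 01101000 → 1-byte char #7 = 68.
Offset 18: leading byte 0xEF = 11101111 → 3-byte char #8 = EF A5 A1.
Offset 21: leading byte 0xEA = 11101010 → 3-byte char #9 = EA B7 98.
Leading byte 0xEA = 11101010 matches 1110xxxx → 3-byte sequence.
Byte 1: 0xEA = 11101010, payload 1010 (4 bits).
Byte 2: 0xB7 = 10110111 (10xxxxxx ✓), payload 110111.
Byte 3: 0x98 = 10011000 (10xxxxxx ✓), payload 011000.
Concatenate: 1010110111011000 = 0xADD8 (16 bits → U+ADD8).

U+ADD8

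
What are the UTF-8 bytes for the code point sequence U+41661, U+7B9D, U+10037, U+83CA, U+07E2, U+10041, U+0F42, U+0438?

F1 81 99 A1 E7 AE 9D F0 90 80 B7 E8 8F 8A DF A2 F0 90 81 81 E0 BD 82 D0 B8

U+41661: 4-byte form → F1 81 99 A1.
U+7B9D: 3-byte form → E7 AE 9D.
U+10037: 4-byte form → F0 90 80 B7.
U+83CA: 3-byte form → E8 8F 8A.
U+07E2: 2-byte form → DF A2.
U+10041: 4-byte form → F0 90 81 81.
U+0F42: 3-byte form → E0 BD 82.
U+0438: 2-byte form → D0 B8.
Concatenated (25 bytes): F1 81 99 A1 E7 AE 9D F0 90 80 B7 E8 8F 8A DF A2 F0 90 81 81 E0 BD 82 D0 B8.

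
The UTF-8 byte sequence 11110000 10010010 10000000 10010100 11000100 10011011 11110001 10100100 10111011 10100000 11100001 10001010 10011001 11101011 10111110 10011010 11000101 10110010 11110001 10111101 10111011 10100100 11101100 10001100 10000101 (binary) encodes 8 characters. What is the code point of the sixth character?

U+0172

Offset 0: leading byte 0xF0 = 11110000 → 4-byte char #1 = F0 92 80 94.
Offset 4: leading byte 0xC4 = 11000100 → 2-byte char #2 = C4 9B.
Offset 6: leading byte 0xF1 = 11110001 → 4-byte char #3 = F1 A4 BB A0.
Offset 10: leading byte 0xE1 = 11100001 → 3-byte char #4 = E1 8A 99.
Offset 13: leading byte 0xEB = 11101011 → 3-byte char #5 = EB BE 9A.
Offset 16: leading byte 0xC5 = 11000101 → 2-byte char #6 = C5 B2.
Leading byte 0xC5 = 11000101 matches 110xxxxx → 2-byte sequence.
Byte 1: 0xC5 = 11000101, payload 00101 (5 bits).
Byte 2: 0xB2 = 10110010 (10xxxxxx ✓), payload 110010.
Concatenate: 00101110010 = 0x172 (11 bits → U+0172).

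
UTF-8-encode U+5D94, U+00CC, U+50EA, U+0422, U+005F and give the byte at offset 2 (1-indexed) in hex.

0xB6

1-indexed offset 2 is 0-indexed offset 1.
U+5D94 → 3-byte form E5 B6 94 at offsets 0–2.
Offset 1 falls in char 1's range; it's byte 2 of E5 B6 94 = 0xB6.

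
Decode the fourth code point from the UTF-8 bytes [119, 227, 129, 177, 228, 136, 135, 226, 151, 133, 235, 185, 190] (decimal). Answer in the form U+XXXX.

U+25C5

Offset 0: leading byte 0x77 = 01110111 → 1-byte char #1 = 77.
Offset 1: leading byte 0xE3 = 11100011 → 3-byte char #2 = E3 81 B1.
Offset 4: leading byte 0xE4 = 11100100 → 3-byte char #3 = E4 88 87.
Offset 7: leading byte 0xE2 = 11100010 → 3-byte char #4 = E2 97 85.
Leading byte 0xE2 = 11100010 matches 1110xxxx → 3-byte sequence.
Byte 1: 0xE2 = 11100010, payload 0010 (4 bits).
Byte 2: 0x97 = 10010111 (10xxxxxx ✓), payload 010111.
Byte 3: 0x85 = 10000101 (10xxxxxx ✓), payload 000101.
Concatenate: 0010010111000101 = 0x25C5 (16 bits → U+25C5).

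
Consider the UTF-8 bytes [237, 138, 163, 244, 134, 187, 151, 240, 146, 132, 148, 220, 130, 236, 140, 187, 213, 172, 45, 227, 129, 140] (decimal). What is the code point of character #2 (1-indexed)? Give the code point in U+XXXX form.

U+106ED7

Offset 0: leading byte 0xED = 11101101 → 3-byte char #1 = ED 8A A3.
Offset 3: leading byte 0xF4 = 11110100 → 4-byte char #2 = F4 86 BB 97.
Leading byte 0xF4 = 11110100 matches 11110xxx → 4-byte sequence.
Byte 1: 0xF4 = 11110100, payload 100 (3 bits).
Byte 2: 0x86 = 10000110 (10xxxxxx ✓), payload 000110.
Byte 3: 0xBB = 10111011 (10xxxxxx ✓), payload 111011.
Byte 4: 0x97 = 10010111 (10xxxxxx ✓), payload 010111.
Concatenate: 100000110111011010111 = 0x106ED7 (21 bits → U+106ED7).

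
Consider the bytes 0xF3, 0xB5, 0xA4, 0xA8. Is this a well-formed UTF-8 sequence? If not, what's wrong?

Leading byte 0xF3 = 11110011 → 4-byte form.
Continuation bytes 0xB5=10110101, 0xA4=10100100, 0xA8=10101000 all match 10xxxxxx.
Decoded value 0xF5928 is ≥ 0x10000 (shortest form) and not a surrogate.

valid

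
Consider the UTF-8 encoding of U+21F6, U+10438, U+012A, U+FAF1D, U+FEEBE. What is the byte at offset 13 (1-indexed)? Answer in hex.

0x9D

1-indexed offset 13 is 0-indexed offset 12.
U+21F6 → 3-byte form E2 87 B6 at offsets 0–2.
U+10438 → 4-byte form F0 90 90 B8 at offsets 3–6.
U+012A → 2-byte form C4 AA at offsets 7–8.
U+FAF1D → 4-byte form F3 BA BC 9D at offsets 9–12.
Offset 12 falls in char 4's range; it's byte 4 of F3 BA BC 9D = 0x9D.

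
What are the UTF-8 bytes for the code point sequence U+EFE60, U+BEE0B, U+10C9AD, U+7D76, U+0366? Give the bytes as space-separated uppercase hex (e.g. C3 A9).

U+EFE60: 4-byte form → F3 AF B9 A0.
U+BEE0B: 4-byte form → F2 BE B8 8B.
U+10C9AD: 4-byte form → F4 8C A6 AD.
U+7D76: 3-byte form → E7 B5 B6.
U+0366: 2-byte form → CD A6.
Concatenated (17 bytes): F3 AF B9 A0 F2 BE B8 8B F4 8C A6 AD E7 B5 B6 CD A6.

F3 AF B9 A0 F2 BE B8 8B F4 8C A6 AD E7 B5 B6 CD A6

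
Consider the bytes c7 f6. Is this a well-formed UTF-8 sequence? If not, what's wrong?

Leading byte 0xC7 = 11000111 → 2-byte form.
Byte 2 is 0xF6 = 11110110, which is not 10xxxxxx — expected a continuation byte.

invalid (non-continuation byte where continuation expected)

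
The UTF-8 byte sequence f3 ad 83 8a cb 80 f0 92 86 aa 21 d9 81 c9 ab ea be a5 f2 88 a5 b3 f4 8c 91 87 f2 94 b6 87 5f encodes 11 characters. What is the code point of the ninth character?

Offset 0: leading byte 0xF3 = 11110011 → 4-byte char #1 = F3 AD 83 8A.
Offset 4: leading byte 0xCB = 11001011 → 2-byte char #2 = CB 80.
Offset 6: leading byte 0xF0 = 11110000 → 4-byte char #3 = F0 92 86 AA.
Offset 10: leading byte 0x21 = 00100001 → 1-byte char #4 = 21.
Offset 11: leading byte 0xD9 = 11011001 → 2-byte char #5 = D9 81.
Offset 13: leading byte 0xC9 = 11001001 → 2-byte char #6 = C9 AB.
Offset 15: leading byte 0xEA = 11101010 → 3-byte char #7 = EA BE A5.
Offset 18: leading byte 0xF2 = 11110010 → 4-byte char #8 = F2 88 A5 B3.
Offset 22: leading byte 0xF4 = 11110100 → 4-byte char #9 = F4 8C 91 87.
Leading byte 0xF4 = 11110100 matches 11110xxx → 4-byte sequence.
Byte 1: 0xF4 = 11110100, payload 100 (3 bits).
Byte 2: 0x8C = 10001100 (10xxxxxx ✓), payload 001100.
Byte 3: 0x91 = 10010001 (10xxxxxx ✓), payload 010001.
Byte 4: 0x87 = 10000111 (10xxxxxx ✓), payload 000111.
Concatenate: 100001100010001000111 = 0x10C447 (21 bits → U+10C447).

U+10C447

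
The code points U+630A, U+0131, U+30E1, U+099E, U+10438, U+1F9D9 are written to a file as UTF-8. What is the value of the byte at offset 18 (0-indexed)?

U+630A → 3-byte form E6 8C 8A at offsets 0–2.
U+0131 → 2-byte form C4 B1 at offsets 3–4.
U+30E1 → 3-byte form E3 83 A1 at offsets 5–7.
U+099E → 3-byte form E0 A6 9E at offsets 8–10.
U+10438 → 4-byte form F0 90 90 B8 at offsets 11–14.
U+1F9D9 → 4-byte form F0 9F A7 99 at offsets 15–18.
Offset 18 falls in char 6's range; it's byte 4 of F0 9F A7 99 = 0x99.

0x99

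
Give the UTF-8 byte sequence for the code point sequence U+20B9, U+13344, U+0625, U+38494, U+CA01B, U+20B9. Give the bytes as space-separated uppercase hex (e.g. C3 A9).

U+20B9: 3-byte form → E2 82 B9.
U+13344: 4-byte form → F0 93 8D 84.
U+0625: 2-byte form → D8 A5.
U+38494: 4-byte form → F0 B8 92 94.
U+CA01B: 4-byte form → F3 8A 80 9B.
U+20B9: 3-byte form → E2 82 B9.
Concatenated (20 bytes): E2 82 B9 F0 93 8D 84 D8 A5 F0 B8 92 94 F3 8A 80 9B E2 82 B9.

E2 82 B9 F0 93 8D 84 D8 A5 F0 B8 92 94 F3 8A 80 9B E2 82 B9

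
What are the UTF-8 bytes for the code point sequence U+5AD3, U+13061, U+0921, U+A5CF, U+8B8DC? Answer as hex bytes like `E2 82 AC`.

U+5AD3: 3-byte form → E5 AB 93.
U+13061: 4-byte form → F0 93 81 A1.
U+0921: 3-byte form → E0 A4 A1.
U+A5CF: 3-byte form → EA 97 8F.
U+8B8DC: 4-byte form → F2 8B A3 9C.
Concatenated (17 bytes): E5 AB 93 F0 93 81 A1 E0 A4 A1 EA 97 8F F2 8B A3 9C.

E5 AB 93 F0 93 81 A1 E0 A4 A1 EA 97 8F F2 8B A3 9C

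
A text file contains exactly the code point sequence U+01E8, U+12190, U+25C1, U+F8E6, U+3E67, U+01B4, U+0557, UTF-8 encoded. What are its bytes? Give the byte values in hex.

C7 A8 F0 92 86 90 E2 97 81 EF A3 A6 E3 B9 A7 C6 B4 D5 97

U+01E8: 2-byte form → C7 A8.
U+12190: 4-byte form → F0 92 86 90.
U+25C1: 3-byte form → E2 97 81.
U+F8E6: 3-byte form → EF A3 A6.
U+3E67: 3-byte form → E3 B9 A7.
U+01B4: 2-byte form → C6 B4.
U+0557: 2-byte form → D5 97.
Concatenated (19 bytes): C7 A8 F0 92 86 90 E2 97 81 EF A3 A6 E3 B9 A7 C6 B4 D5 97.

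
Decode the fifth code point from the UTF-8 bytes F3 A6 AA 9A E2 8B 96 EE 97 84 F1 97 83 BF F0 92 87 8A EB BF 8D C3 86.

U+121CA

Offset 0: leading byte 0xF3 = 11110011 → 4-byte char #1 = F3 A6 AA 9A.
Offset 4: leading byte 0xE2 = 11100010 → 3-byte char #2 = E2 8B 96.
Offset 7: leading byte 0xEE = 11101110 → 3-byte char #3 = EE 97 84.
Offset 10: leading byte 0xF1 = 11110001 → 4-byte char #4 = F1 97 83 BF.
Offset 14: leading byte 0xF0 = 11110000 → 4-byte char #5 = F0 92 87 8A.
Leading byte 0xF0 = 11110000 matches 11110xxx → 4-byte sequence.
Byte 1: 0xF0 = 11110000, payload 000 (3 bits).
Byte 2: 0x92 = 10010010 (10xxxxxx ✓), payload 010010.
Byte 3: 0x87 = 10000111 (10xxxxxx ✓), payload 000111.
Byte 4: 0x8A = 10001010 (10xxxxxx ✓), payload 001010.
Concatenate: 000010010000111001010 = 0x121CA (21 bits → U+121CA).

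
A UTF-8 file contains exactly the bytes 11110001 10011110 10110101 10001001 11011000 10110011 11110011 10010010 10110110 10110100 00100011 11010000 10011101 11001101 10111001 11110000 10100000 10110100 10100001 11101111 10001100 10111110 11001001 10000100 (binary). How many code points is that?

9

Byte at offset 0: 0xF1 = 11110001 → 4-byte char (#1). Advance 4.
Byte at offset 4: 0xD8 = 11011000 → 2-byte char (#2). Advance 2.
Byte at offset 6: 0xF3 = 11110011 → 4-byte char (#3). Advance 4.
Byte at offset 10: 0x23 = 00100011 → 1-byte char (#4). Advance 1.
Byte at offset 11: 0xD0 = 11010000 → 2-byte char (#5). Advance 2.
Byte at offset 13: 0xCD = 11001101 → 2-byte char (#6). Advance 2.
Byte at offset 15: 0xF0 = 11110000 → 4-byte char (#7). Advance 4.
Byte at offset 19: 0xEF = 11101111 → 3-byte char (#8). Advance 3.
Byte at offset 22: 0xC9 = 11001001 → 2-byte char (#9). Advance 2.
Reached end at offset 24 after 9 code points.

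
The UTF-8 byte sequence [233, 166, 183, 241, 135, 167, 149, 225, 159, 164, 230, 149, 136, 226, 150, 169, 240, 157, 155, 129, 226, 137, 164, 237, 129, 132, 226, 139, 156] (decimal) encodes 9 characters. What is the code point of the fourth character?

U+6548

Offset 0: leading byte 0xE9 = 11101001 → 3-byte char #1 = E9 A6 B7.
Offset 3: leading byte 0xF1 = 11110001 → 4-byte char #2 = F1 87 A7 95.
Offset 7: leading byte 0xE1 = 11100001 → 3-byte char #3 = E1 9F A4.
Offset 10: leading byte 0xE6 = 11100110 → 3-byte char #4 = E6 95 88.
Leading byte 0xE6 = 11100110 matches 1110xxxx → 3-byte sequence.
Byte 1: 0xE6 = 11100110, payload 0110 (4 bits).
Byte 2: 0x95 = 10010101 (10xxxxxx ✓), payload 010101.
Byte 3: 0x88 = 10001000 (10xxxxxx ✓), payload 001000.
Concatenate: 0110010101001000 = 0x6548 (16 bits → U+6548).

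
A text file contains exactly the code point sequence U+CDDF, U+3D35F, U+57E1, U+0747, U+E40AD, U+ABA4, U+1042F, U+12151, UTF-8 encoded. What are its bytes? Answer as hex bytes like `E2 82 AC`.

EC B7 9F F0 BD 8D 9F E5 9F A1 DD 87 F3 A4 82 AD EA AE A4 F0 90 90 AF F0 92 85 91

U+CDDF: 3-byte form → EC B7 9F.
U+3D35F: 4-byte form → F0 BD 8D 9F.
U+57E1: 3-byte form → E5 9F A1.
U+0747: 2-byte form → DD 87.
U+E40AD: 4-byte form → F3 A4 82 AD.
U+ABA4: 3-byte form → EA AE A4.
U+1042F: 4-byte form → F0 90 90 AF.
U+12151: 4-byte form → F0 92 85 91.
Concatenated (27 bytes): EC B7 9F F0 BD 8D 9F E5 9F A1 DD 87 F3 A4 82 AD EA AE A4 F0 90 90 AF F0 92 85 91.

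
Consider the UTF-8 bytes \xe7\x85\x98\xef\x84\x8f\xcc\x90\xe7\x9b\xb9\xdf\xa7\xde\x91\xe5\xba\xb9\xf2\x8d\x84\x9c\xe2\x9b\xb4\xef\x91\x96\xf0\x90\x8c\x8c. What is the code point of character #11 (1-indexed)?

U+1030C

Offset 0: leading byte 0xE7 = 11100111 → 3-byte char #1 = E7 85 98.
Offset 3: leading byte 0xEF = 11101111 → 3-byte char #2 = EF 84 8F.
Offset 6: leading byte 0xCC = 11001100 → 2-byte char #3 = CC 90.
Offset 8: leading byte 0xE7 = 11100111 → 3-byte char #4 = E7 9B B9.
Offset 11: leading byte 0xDF = 11011111 → 2-byte char #5 = DF A7.
Offset 13: leading byte 0xDE = 11011110 → 2-byte char #6 = DE 91.
Offset 15: leading byte 0xE5 = 11100101 → 3-byte char #7 = E5 BA B9.
Offset 18: leading byte 0xF2 = 11110010 → 4-byte char #8 = F2 8D 84 9C.
Offset 22: leading byte 0xE2 = 11100010 → 3-byte char #9 = E2 9B B4.
Offset 25: leading byte 0xEF = 11101111 → 3-byte char #10 = EF 91 96.
Offset 28: leading byte 0xF0 = 11110000 → 4-byte char #11 = F0 90 8C 8C.
Leading byte 0xF0 = 11110000 matches 11110xxx → 4-byte sequence.
Byte 1: 0xF0 = 11110000, payload 000 (3 bits).
Byte 2: 0x90 = 10010000 (10xxxxxx ✓), payload 010000.
Byte 3: 0x8C = 10001100 (10xxxxxx ✓), payload 001100.
Byte 4: 0x8C = 10001100 (10xxxxxx ✓), payload 001100.
Concatenate: 000010000001100001100 = 0x1030C (21 bits → U+1030C).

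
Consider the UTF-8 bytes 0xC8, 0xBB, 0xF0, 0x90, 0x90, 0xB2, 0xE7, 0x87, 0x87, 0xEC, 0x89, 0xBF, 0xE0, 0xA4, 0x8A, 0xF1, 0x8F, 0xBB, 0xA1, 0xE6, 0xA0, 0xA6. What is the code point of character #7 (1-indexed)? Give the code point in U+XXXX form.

U+6826

Offset 0: leading byte 0xC8 = 11001000 → 2-byte char #1 = C8 BB.
Offset 2: leading byte 0xF0 = 11110000 → 4-byte char #2 = F0 90 90 B2.
Offset 6: leading byte 0xE7 = 11100111 → 3-byte char #3 = E7 87 87.
Offset 9: leading byte 0xEC = 11101100 → 3-byte char #4 = EC 89 BF.
Offset 12: leading byte 0xE0 = 11100000 → 3-byte char #5 = E0 A4 8A.
Offset 15: leading byte 0xF1 = 11110001 → 4-byte char #6 = F1 8F BB A1.
Offset 19: leading byte 0xE6 = 11100110 → 3-byte char #7 = E6 A0 A6.
Leading byte 0xE6 = 11100110 matches 1110xxxx → 3-byte sequence.
Byte 1: 0xE6 = 11100110, payload 0110 (4 bits).
Byte 2: 0xA0 = 10100000 (10xxxxxx ✓), payload 100000.
Byte 3: 0xA6 = 10100110 (10xxxxxx ✓), payload 100110.
Concatenate: 0110100000100110 = 0x6826 (16 bits → U+6826).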